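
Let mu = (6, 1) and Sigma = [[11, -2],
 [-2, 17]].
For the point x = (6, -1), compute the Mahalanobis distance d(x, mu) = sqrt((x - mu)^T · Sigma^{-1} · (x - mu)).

Step 1 — centre the observation: (x - mu) = (0, -2).

Step 2 — invert Sigma. det(Sigma) = 11·17 - (-2)² = 183.
  Sigma^{-1} = (1/det) · [[d, -b], [-b, a]] = [[0.0929, 0.0109],
 [0.0109, 0.0601]].

Step 3 — form the quadratic (x - mu)^T · Sigma^{-1} · (x - mu):
  Sigma^{-1} · (x - mu) = (-0.0219, -0.1202).
  (x - mu)^T · [Sigma^{-1} · (x - mu)] = (0)·(-0.0219) + (-2)·(-0.1202) = 0.2404.

Step 4 — take square root: d = √(0.2404) ≈ 0.4903.

d(x, mu) = √(0.2404) ≈ 0.4903


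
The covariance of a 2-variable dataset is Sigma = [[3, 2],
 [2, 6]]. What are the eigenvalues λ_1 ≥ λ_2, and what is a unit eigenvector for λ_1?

Step 1 — characteristic polynomial of 2×2 Sigma:
  det(Sigma - λI) = λ² - trace · λ + det = 0.
  trace = 3 + 6 = 9, det = 3·6 - (2)² = 14.
Step 2 — discriminant:
  Δ = trace² - 4·det = 81 - 56 = 25.
Step 3 — eigenvalues:
  λ = (trace ± √Δ)/2 = (9 ± 5)/2,
  λ_1 = 7,  λ_2 = 2.

Step 4 — unit eigenvector for λ_1: solve (Sigma - λ_1 I)v = 0. First row:
  (3 - 7)·v_x + (2)·v_y = 0, i.e. (-4)·v_x + (2)·v_y = 0,
  so v ∝ (b, λ_1 - a) = (2, 4) = u.
  ||u|| = √((2)² + (4)²) = √(20) ≈ 4.4721,
  v_1 = u/||u|| ≈ (0.4472, 0.8944) (||v_1|| = 1).

λ_1 = 7,  λ_2 = 2;  v_1 ≈ (0.4472, 0.8944)


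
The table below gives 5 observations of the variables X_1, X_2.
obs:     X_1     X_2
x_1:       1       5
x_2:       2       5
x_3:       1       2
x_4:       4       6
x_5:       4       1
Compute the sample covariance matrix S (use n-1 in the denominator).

Step 1 — column means:
  mean(X_1) = (1 + 2 + 1 + 4 + 4) / 5 = 12/5 = 2.4
  mean(X_2) = (5 + 5 + 2 + 6 + 1) / 5 = 19/5 = 3.8

Step 2 — sample covariance S[i,j] = (1/(n-1)) · Σ_k (x_{k,i} - mean_i) · (x_{k,j} - mean_j), with n-1 = 4.
  S[X_1,X_1] = ((-1.4)·(-1.4) + (-0.4)·(-0.4) + (-1.4)·(-1.4) + (1.6)·(1.6) + (1.6)·(1.6)) / 4 = 9.2/4 = 2.3
  S[X_1,X_2] = ((-1.4)·(1.2) + (-0.4)·(1.2) + (-1.4)·(-1.8) + (1.6)·(2.2) + (1.6)·(-2.8)) / 4 = -0.6/4 = -0.15
  S[X_2,X_2] = ((1.2)·(1.2) + (1.2)·(1.2) + (-1.8)·(-1.8) + (2.2)·(2.2) + (-2.8)·(-2.8)) / 4 = 18.8/4 = 4.7

S is symmetric (S[j,i] = S[i,j]). Assembling:

S = [[2.3, -0.15],
 [-0.15, 4.7]]


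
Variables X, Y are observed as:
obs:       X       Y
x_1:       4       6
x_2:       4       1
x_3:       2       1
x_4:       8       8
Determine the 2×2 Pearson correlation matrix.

Step 1 — column means:
  mean(X) = (4 + 4 + 2 + 8) / 4 = 18/4 = 4.5
  mean(Y) = (6 + 1 + 1 + 8) / 4 = 16/4 = 4

Step 2 — sample variances and covariances s[i,j] = (1/(n-1)) · Σ_k (x_{k,i} - mean_i) · (x_{k,j} - mean_j), with n-1 = 3:
  s[X,X] = ((-0.5)·(-0.5) + (-0.5)·(-0.5) + (-2.5)·(-2.5) + (3.5)·(3.5)) / 3 = 19/3 = 6.3333
  s[X,Y] = ((-0.5)·(2) + (-0.5)·(-3) + (-2.5)·(-3) + (3.5)·(4)) / 3 = 22/3 = 7.3333
  s[Y,Y] = ((2)·(2) + (-3)·(-3) + (-3)·(-3) + (4)·(4)) / 3 = 38/3 = 12.6667
  Sample standard deviations s_i = √(s[i,i]):
  s(X) = √(6.3333) = 2.5166
  s(Y) = √(12.6667) = 3.559

Step 3 — r_{ij} = s_{ij} / (s_i · s_j):
  r[X,X] = 1 (diagonal).
  r[X,Y] = 7.3333 / (2.5166 · 3.559) = 7.3333 / 8.9567 = 0.8188
  r[Y,Y] = 1 (diagonal).

R is symmetric with unit diagonal. Assembling:

R = [[1, 0.8188],
 [0.8188, 1]]


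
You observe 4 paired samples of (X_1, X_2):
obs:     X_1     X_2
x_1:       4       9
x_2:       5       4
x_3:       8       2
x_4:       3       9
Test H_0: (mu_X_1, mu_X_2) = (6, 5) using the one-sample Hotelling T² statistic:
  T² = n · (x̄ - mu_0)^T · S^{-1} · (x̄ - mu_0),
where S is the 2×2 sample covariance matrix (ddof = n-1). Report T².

Step 1 — sample mean vector:
  mean(X_1) = (4 + 5 + 8 + 3) / 4 = 20/4 = 5
  mean(X_2) = (9 + 4 + 2 + 9) / 4 = 24/4 = 6
  x̄ = (5, 6),  deviation x̄ - mu_0 = (5, 6) - (6, 5) = (-1, 1).

Step 2 — sample covariance matrix, S[i,j] = (1/(n-1)) · Σ_k (x_{k,i} - mean_i) · (x_{k,j} - mean_j), divisor n-1 = 3:
  S[X_1,X_1] = ((-1)·(-1) + (0)·(0) + (3)·(3) + (-2)·(-2)) / 3 = 14/3 = 4.6667
  S[X_1,X_2] = ((-1)·(3) + (0)·(-2) + (3)·(-4) + (-2)·(3)) / 3 = -21/3 = -7
  S[X_2,X_2] = ((3)·(3) + (-2)·(-2) + (-4)·(-4) + (3)·(3)) / 3 = 38/3 = 12.6667
  S = [[4.6667, -7],
 [-7, 12.6667]].

Step 3 — invert S. det(S) = 4.6667·12.6667 - (-7)² = 10.1111.
  S^{-1} = (1/det) · [[d, -b], [-b, a]] = [[1.2527, 0.6923],
 [0.6923, 0.4615]].

Step 4 — quadratic form (x̄ - mu_0)^T · S^{-1} · (x̄ - mu_0):
  S^{-1} · (x̄ - mu_0) = (-0.5604, -0.2308),
  (x̄ - mu_0)^T · [...] = (-1)·(-0.5604) + (1)·(-0.2308) = 0.3297.

Step 5 — scale by n: T² = 4 · 0.3297 = 1.3187.

T² ≈ 1.3187


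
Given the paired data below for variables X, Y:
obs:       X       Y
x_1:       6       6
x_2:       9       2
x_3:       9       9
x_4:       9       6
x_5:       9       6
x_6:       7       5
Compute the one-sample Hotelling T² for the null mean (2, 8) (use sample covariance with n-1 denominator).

Step 1 — sample mean vector:
  mean(X) = (6 + 9 + 9 + 9 + 9 + 7) / 6 = 49/6 = 8.1667
  mean(Y) = (6 + 2 + 9 + 6 + 6 + 5) / 6 = 34/6 = 5.6667
  x̄ = (8.1667, 5.6667),  deviation x̄ - mu_0 = (8.1667, 5.6667) - (2, 8) = (6.1667, -2.3333).

Step 2 — sample covariance matrix, S[i,j] = (1/(n-1)) · Σ_k (x_{k,i} - mean_i) · (x_{k,j} - mean_j), divisor n-1 = 5:
  S[X,X] = ((-2.1667)·(-2.1667) + (0.8333)·(0.8333) + (0.8333)·(0.8333) + (0.8333)·(0.8333) + (0.8333)·(0.8333) + (-1.1667)·(-1.1667)) / 5 = 8.8333/5 = 1.7667
  S[X,Y] = ((-2.1667)·(0.3333) + (0.8333)·(-3.6667) + (0.8333)·(3.3333) + (0.8333)·(0.3333) + (0.8333)·(0.3333) + (-1.1667)·(-0.6667)) / 5 = 0.3333/5 = 0.0667
  S[Y,Y] = ((0.3333)·(0.3333) + (-3.6667)·(-3.6667) + (3.3333)·(3.3333) + (0.3333)·(0.3333) + (0.3333)·(0.3333) + (-0.6667)·(-0.6667)) / 5 = 25.3333/5 = 5.0667
  S = [[1.7667, 0.0667],
 [0.0667, 5.0667]].

Step 3 — invert S. det(S) = 1.7667·5.0667 - (0.0667)² = 8.9467.
  S^{-1} = (1/det) · [[d, -b], [-b, a]] = [[0.5663, -0.0075],
 [-0.0075, 0.1975]].

Step 4 — quadratic form (x̄ - mu_0)^T · S^{-1} · (x̄ - mu_0):
  S^{-1} · (x̄ - mu_0) = (3.5097, -0.5067),
  (x̄ - mu_0)^T · [...] = (6.1667)·(3.5097) + (-2.3333)·(-0.5067) = 22.8254.

Step 5 — scale by n: T² = 6 · 22.8254 = 136.9523.

T² ≈ 136.9523


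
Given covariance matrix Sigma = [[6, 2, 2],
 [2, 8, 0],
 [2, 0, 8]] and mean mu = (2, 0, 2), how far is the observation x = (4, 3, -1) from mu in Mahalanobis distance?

Step 1 — centre the observation: (x - mu) = (2, 3, -3).

Step 2 — invert Sigma (cofactor / det for 3×3, or solve directly):
  Sigma^{-1} = [[0.2, -0.05, -0.05],
 [-0.05, 0.1375, 0.0125],
 [-0.05, 0.0125, 0.1375]].

Step 3 — form the quadratic (x - mu)^T · Sigma^{-1} · (x - mu):
  Sigma^{-1} · (x - mu) = (0.4, 0.275, -0.475).
  (x - mu)^T · [Sigma^{-1} · (x - mu)] = (2)·(0.4) + (3)·(0.275) + (-3)·(-0.475) = 3.05.

Step 4 — take square root: d = √(3.05) ≈ 1.7464.

d(x, mu) = √(3.05) ≈ 1.7464


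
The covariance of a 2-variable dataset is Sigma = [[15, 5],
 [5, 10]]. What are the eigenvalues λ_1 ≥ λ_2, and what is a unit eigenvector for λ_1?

Step 1 — characteristic polynomial of 2×2 Sigma:
  det(Sigma - λI) = λ² - trace · λ + det = 0.
  trace = 15 + 10 = 25, det = 15·10 - (5)² = 125.
Step 2 — discriminant:
  Δ = trace² - 4·det = 625 - 500 = 125.
Step 3 — eigenvalues:
  λ = (trace ± √Δ)/2 = (25 ± 11.1803)/2,
  λ_1 = 18.0902,  λ_2 = 6.9098.

Step 4 — unit eigenvector for λ_1: solve (Sigma - λ_1 I)v = 0. First row:
  (15 - 18.0902)·v_x + (5)·v_y = 0, i.e. (-3.0902)·v_x + (5)·v_y = 0,
  so v ∝ (b, λ_1 - a) = (5, 3.0902) = u.
  ||u|| = √((5)² + (3.0902)²) = √(34.5492) ≈ 5.8779,
  v_1 = u/||u|| ≈ (0.8507, 0.5257) (||v_1|| = 1).

λ_1 = 18.0902,  λ_2 = 6.9098;  v_1 ≈ (0.8507, 0.5257)


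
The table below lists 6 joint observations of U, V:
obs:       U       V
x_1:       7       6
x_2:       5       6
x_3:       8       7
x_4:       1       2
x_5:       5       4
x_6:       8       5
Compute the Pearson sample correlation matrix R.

Step 1 — column means:
  mean(U) = (7 + 5 + 8 + 1 + 5 + 8) / 6 = 34/6 = 5.6667
  mean(V) = (6 + 6 + 7 + 2 + 4 + 5) / 6 = 30/6 = 5

Step 2 — sample variances and covariances s[i,j] = (1/(n-1)) · Σ_k (x_{k,i} - mean_i) · (x_{k,j} - mean_j), with n-1 = 5:
  s[U,U] = ((1.3333)·(1.3333) + (-0.6667)·(-0.6667) + (2.3333)·(2.3333) + (-4.6667)·(-4.6667) + (-0.6667)·(-0.6667) + (2.3333)·(2.3333)) / 5 = 35.3333/5 = 7.0667
  s[U,V] = ((1.3333)·(1) + (-0.6667)·(1) + (2.3333)·(2) + (-4.6667)·(-3) + (-0.6667)·(-1) + (2.3333)·(0)) / 5 = 20/5 = 4
  s[V,V] = ((1)·(1) + (1)·(1) + (2)·(2) + (-3)·(-3) + (-1)·(-1) + (0)·(0)) / 5 = 16/5 = 3.2
  Sample standard deviations s_i = √(s[i,i]):
  s(U) = √(7.0667) = 2.6583
  s(V) = √(3.2) = 1.7889

Step 3 — r_{ij} = s_{ij} / (s_i · s_j):
  r[U,U] = 1 (diagonal).
  r[U,V] = 4 / (2.6583 · 1.7889) = 4 / 4.7553 = 0.8412
  r[V,V] = 1 (diagonal).

R is symmetric with unit diagonal. Assembling:

R = [[1, 0.8412],
 [0.8412, 1]]


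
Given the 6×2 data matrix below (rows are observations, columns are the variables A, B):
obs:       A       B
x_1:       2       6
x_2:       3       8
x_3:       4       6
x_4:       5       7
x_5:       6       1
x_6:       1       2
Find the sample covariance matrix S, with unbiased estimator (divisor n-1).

Step 1 — column means:
  mean(A) = (2 + 3 + 4 + 5 + 6 + 1) / 6 = 21/6 = 3.5
  mean(B) = (6 + 8 + 6 + 7 + 1 + 2) / 6 = 30/6 = 5

Step 2 — sample covariance S[i,j] = (1/(n-1)) · Σ_k (x_{k,i} - mean_i) · (x_{k,j} - mean_j), with n-1 = 5.
  S[A,A] = ((-1.5)·(-1.5) + (-0.5)·(-0.5) + (0.5)·(0.5) + (1.5)·(1.5) + (2.5)·(2.5) + (-2.5)·(-2.5)) / 5 = 17.5/5 = 3.5
  S[A,B] = ((-1.5)·(1) + (-0.5)·(3) + (0.5)·(1) + (1.5)·(2) + (2.5)·(-4) + (-2.5)·(-3)) / 5 = -2/5 = -0.4
  S[B,B] = ((1)·(1) + (3)·(3) + (1)·(1) + (2)·(2) + (-4)·(-4) + (-3)·(-3)) / 5 = 40/5 = 8

S is symmetric (S[j,i] = S[i,j]). Assembling:

S = [[3.5, -0.4],
 [-0.4, 8]]


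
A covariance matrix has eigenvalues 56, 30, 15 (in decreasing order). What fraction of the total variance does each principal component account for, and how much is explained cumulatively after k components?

Step 1 — total variance = trace(Sigma) = Σ λ_i = 56 + 30 + 15 = 101.

Step 2 — fraction explained by component i = λ_i / Σ λ:
  PC1: 56/101 = 0.5545
  PC2: 30/101 = 0.297
  PC3: 15/101 = 0.1485

Step 3 — cumulative fraction after k components = (λ_1 + ... + λ_k) / Σ λ:
  k = 1: 56/101 = 0.5545
  k = 2: (56 + 30)/101 = 86/101 = 0.8515
  k = 3: (56 + 30 + 15)/101 = 101/101 = 1

Summary (fraction, with percent):

explained: PC1 0.5545 (55.45%), PC2 0.297 (29.7%), PC3 0.1485 (14.85%);  cumulative: 0.5545, 0.8515, 1


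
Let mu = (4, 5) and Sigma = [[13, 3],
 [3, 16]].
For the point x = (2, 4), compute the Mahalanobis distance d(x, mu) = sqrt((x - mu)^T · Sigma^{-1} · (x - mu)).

Step 1 — centre the observation: (x - mu) = (-2, -1).

Step 2 — invert Sigma. det(Sigma) = 13·16 - (3)² = 199.
  Sigma^{-1} = (1/det) · [[d, -b], [-b, a]] = [[0.0804, -0.0151],
 [-0.0151, 0.0653]].

Step 3 — form the quadratic (x - mu)^T · Sigma^{-1} · (x - mu):
  Sigma^{-1} · (x - mu) = (-0.1457, -0.0352).
  (x - mu)^T · [Sigma^{-1} · (x - mu)] = (-2)·(-0.1457) + (-1)·(-0.0352) = 0.3266.

Step 4 — take square root: d = √(0.3266) ≈ 0.5715.

d(x, mu) = √(0.3266) ≈ 0.5715


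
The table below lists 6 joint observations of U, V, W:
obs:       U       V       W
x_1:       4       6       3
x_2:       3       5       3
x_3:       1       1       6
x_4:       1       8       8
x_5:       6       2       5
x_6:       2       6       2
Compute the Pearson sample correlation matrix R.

Step 1 — column means:
  mean(U) = (4 + 3 + 1 + 1 + 6 + 2) / 6 = 17/6 = 2.8333
  mean(V) = (6 + 5 + 1 + 8 + 2 + 6) / 6 = 28/6 = 4.6667
  mean(W) = (3 + 3 + 6 + 8 + 5 + 2) / 6 = 27/6 = 4.5

Step 2 — sample variances and covariances s[i,j] = (1/(n-1)) · Σ_k (x_{k,i} - mean_i) · (x_{k,j} - mean_j), with n-1 = 5:
  s[U,U] = ((1.1667)·(1.1667) + (0.1667)·(0.1667) + (-1.8333)·(-1.8333) + (-1.8333)·(-1.8333) + (3.1667)·(3.1667) + (-0.8333)·(-0.8333)) / 5 = 18.8333/5 = 3.7667
  s[U,V] = ((1.1667)·(1.3333) + (0.1667)·(0.3333) + (-1.8333)·(-3.6667) + (-1.8333)·(3.3333) + (3.1667)·(-2.6667) + (-0.8333)·(1.3333)) / 5 = -7.3333/5 = -1.4667
  s[U,W] = ((1.1667)·(-1.5) + (0.1667)·(-1.5) + (-1.8333)·(1.5) + (-1.8333)·(3.5) + (3.1667)·(0.5) + (-0.8333)·(-2.5)) / 5 = -7.5/5 = -1.5
  s[V,V] = ((1.3333)·(1.3333) + (0.3333)·(0.3333) + (-3.6667)·(-3.6667) + (3.3333)·(3.3333) + (-2.6667)·(-2.6667) + (1.3333)·(1.3333)) / 5 = 35.3333/5 = 7.0667
  s[V,W] = ((1.3333)·(-1.5) + (0.3333)·(-1.5) + (-3.6667)·(1.5) + (3.3333)·(3.5) + (-2.6667)·(0.5) + (1.3333)·(-2.5)) / 5 = -1/5 = -0.2
  s[W,W] = ((-1.5)·(-1.5) + (-1.5)·(-1.5) + (1.5)·(1.5) + (3.5)·(3.5) + (0.5)·(0.5) + (-2.5)·(-2.5)) / 5 = 25.5/5 = 5.1
  Sample standard deviations s_i = √(s[i,i]):
  s(U) = √(3.7667) = 1.9408
  s(V) = √(7.0667) = 2.6583
  s(W) = √(5.1) = 2.2583

Step 3 — r_{ij} = s_{ij} / (s_i · s_j):
  r[U,U] = 1 (diagonal).
  r[U,V] = -1.4667 / (1.9408 · 2.6583) = -1.4667 / 5.1592 = -0.2843
  r[U,W] = -1.5 / (1.9408 · 2.2583) = -1.5 / 4.3829 = -0.3422
  r[V,V] = 1 (diagonal).
  r[V,W] = -0.2 / (2.6583 · 2.2583) = -0.2 / 6.0033 = -0.0333
  r[W,W] = 1 (diagonal).

R is symmetric with unit diagonal. Assembling:

R = [[1, -0.2843, -0.3422],
 [-0.2843, 1, -0.0333],
 [-0.3422, -0.0333, 1]]


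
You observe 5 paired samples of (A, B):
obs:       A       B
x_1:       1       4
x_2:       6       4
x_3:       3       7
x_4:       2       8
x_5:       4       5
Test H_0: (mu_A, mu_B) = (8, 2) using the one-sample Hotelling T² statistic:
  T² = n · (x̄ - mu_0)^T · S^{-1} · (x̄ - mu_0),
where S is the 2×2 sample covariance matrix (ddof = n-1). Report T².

Step 1 — sample mean vector:
  mean(A) = (1 + 6 + 3 + 2 + 4) / 5 = 16/5 = 3.2
  mean(B) = (4 + 4 + 7 + 8 + 5) / 5 = 28/5 = 5.6
  x̄ = (3.2, 5.6),  deviation x̄ - mu_0 = (3.2, 5.6) - (8, 2) = (-4.8, 3.6).

Step 2 — sample covariance matrix, S[i,j] = (1/(n-1)) · Σ_k (x_{k,i} - mean_i) · (x_{k,j} - mean_j), divisor n-1 = 4:
  S[A,A] = ((-2.2)·(-2.2) + (2.8)·(2.8) + (-0.2)·(-0.2) + (-1.2)·(-1.2) + (0.8)·(0.8)) / 4 = 14.8/4 = 3.7
  S[A,B] = ((-2.2)·(-1.6) + (2.8)·(-1.6) + (-0.2)·(1.4) + (-1.2)·(2.4) + (0.8)·(-0.6)) / 4 = -4.6/4 = -1.15
  S[B,B] = ((-1.6)·(-1.6) + (-1.6)·(-1.6) + (1.4)·(1.4) + (2.4)·(2.4) + (-0.6)·(-0.6)) / 4 = 13.2/4 = 3.3
  S = [[3.7, -1.15],
 [-1.15, 3.3]].

Step 3 — invert S. det(S) = 3.7·3.3 - (-1.15)² = 10.8875.
  S^{-1} = (1/det) · [[d, -b], [-b, a]] = [[0.3031, 0.1056],
 [0.1056, 0.3398]].

Step 4 — quadratic form (x̄ - mu_0)^T · S^{-1} · (x̄ - mu_0):
  S^{-1} · (x̄ - mu_0) = (-1.0746, 0.7164),
  (x̄ - mu_0)^T · [...] = (-4.8)·(-1.0746) + (3.6)·(0.7164) = 7.7373.

Step 5 — scale by n: T² = 5 · 7.7373 = 38.6866.

T² ≈ 38.6866


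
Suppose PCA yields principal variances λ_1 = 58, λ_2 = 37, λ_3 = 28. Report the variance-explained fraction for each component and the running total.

Step 1 — total variance = trace(Sigma) = Σ λ_i = 58 + 37 + 28 = 123.

Step 2 — fraction explained by component i = λ_i / Σ λ:
  PC1: 58/123 = 0.4715
  PC2: 37/123 = 0.3008
  PC3: 28/123 = 0.2276

Step 3 — cumulative fraction after k components = (λ_1 + ... + λ_k) / Σ λ:
  k = 1: 58/123 = 0.4715
  k = 2: (58 + 37)/123 = 95/123 = 0.7724
  k = 3: (58 + 37 + 28)/123 = 123/123 = 1

Summary (fraction, with percent):

explained: PC1 0.4715 (47.15%), PC2 0.3008 (30.08%), PC3 0.2276 (22.76%);  cumulative: 0.4715, 0.7724, 1


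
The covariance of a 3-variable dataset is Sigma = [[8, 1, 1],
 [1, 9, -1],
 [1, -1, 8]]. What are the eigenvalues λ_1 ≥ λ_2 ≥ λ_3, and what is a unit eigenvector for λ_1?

Step 1 — characteristic polynomial p(λ) = det(λI - Sigma) = λ³ - tr·λ² + c_1·λ - det, where tr = trace, c_1 = sum of the principal 2×2 minors, det = det(Sigma):
  tr = 8 + 9 + 8 = 25,
  c_1 = (8·9 - (1)²) + (8·8 - (1)²) + (9·8 - (-1)²) = 71 + 63 + 71 = 205,
  det = 8·(9·8 - (-1)²) - (1)·((1)·8 - (-1)·(1)) + (1)·((1)·(-1) - 9·(1)) = 8·(71) - (1)·(9) + (1)·(-10) = 549.
  So p(λ) = λ³ - 25λ² + 205λ - 549.
Step 2 — look for an integer root (rational root theorem: any rational root is an integer divisor of 549). Testing λ = 9:
  p(9) = 729 - 2025 + 1845 - 549 = 0  ✓
  Dividing out (λ - 9): p(λ) = (λ - 9)(λ² - 16λ + 61).
Step 3 — remaining eigenvalues from the quadratic λ² - 16λ + 61 = 0:
  Δ = 16² - 4·61 = 256 - 244 = 12,  λ = (16 ± √12)/2 = (16 ± 3.4641)/2 ≈ 9.7321 or 6.2679.
  Sorted: λ_1 = 9.7321,  λ_2 = 9,  λ_3 = 6.2679  (check: sum = 25 = tr ✓).

Step 4 — unit eigenvector for λ_1 ≈ 9.7321: v spans the null space of (Sigma - λ_1 I), whose rows are
  r_1 = (-1.7321, 1, 1),  r_2 = (1, -0.7321, -1),  r_3 = (1, -1, -1.7321).
  v is orthogonal to every row, so take v ∝ r_1 × r_2 = ((1)·(-1) - (1)·(-0.7321), (1)·(1) - (-1.7321)·(-1), (-1.7321)·(-0.7321) - (1)·(1)) ≈ (-0.2679, -0.7321, 0.2679).
  Rescale (multiply by -1 so the first nonzero entry is positive): u = (0.2679, 0.7321, -0.2679).
  ||u|| = √((0.2679)² + (0.7321)² + (-0.2679)²) = √(0.6795) ≈ 0.8243,  v_1 = u/||u|| ≈ (0.3251, 0.8881, -0.3251) (||v_1|| = 1).

λ_1 = 9.7321,  λ_2 = 9,  λ_3 = 6.2679;  v_1 ≈ (0.3251, 0.8881, -0.3251)


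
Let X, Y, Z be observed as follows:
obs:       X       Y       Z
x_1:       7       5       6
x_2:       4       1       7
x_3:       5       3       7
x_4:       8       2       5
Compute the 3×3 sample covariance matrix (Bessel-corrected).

Step 1 — column means:
  mean(X) = (7 + 4 + 5 + 8) / 4 = 24/4 = 6
  mean(Y) = (5 + 1 + 3 + 2) / 4 = 11/4 = 2.75
  mean(Z) = (6 + 7 + 7 + 5) / 4 = 25/4 = 6.25

Step 2 — sample covariance S[i,j] = (1/(n-1)) · Σ_k (x_{k,i} - mean_i) · (x_{k,j} - mean_j), with n-1 = 3.
  S[X,X] = ((1)·(1) + (-2)·(-2) + (-1)·(-1) + (2)·(2)) / 3 = 10/3 = 3.3333
  S[X,Y] = ((1)·(2.25) + (-2)·(-1.75) + (-1)·(0.25) + (2)·(-0.75)) / 3 = 4/3 = 1.3333
  S[X,Z] = ((1)·(-0.25) + (-2)·(0.75) + (-1)·(0.75) + (2)·(-1.25)) / 3 = -5/3 = -1.6667
  S[Y,Y] = ((2.25)·(2.25) + (-1.75)·(-1.75) + (0.25)·(0.25) + (-0.75)·(-0.75)) / 3 = 8.75/3 = 2.9167
  S[Y,Z] = ((2.25)·(-0.25) + (-1.75)·(0.75) + (0.25)·(0.75) + (-0.75)·(-1.25)) / 3 = -0.75/3 = -0.25
  S[Z,Z] = ((-0.25)·(-0.25) + (0.75)·(0.75) + (0.75)·(0.75) + (-1.25)·(-1.25)) / 3 = 2.75/3 = 0.9167

S is symmetric (S[j,i] = S[i,j]). Assembling:

S = [[3.3333, 1.3333, -1.6667],
 [1.3333, 2.9167, -0.25],
 [-1.6667, -0.25, 0.9167]]


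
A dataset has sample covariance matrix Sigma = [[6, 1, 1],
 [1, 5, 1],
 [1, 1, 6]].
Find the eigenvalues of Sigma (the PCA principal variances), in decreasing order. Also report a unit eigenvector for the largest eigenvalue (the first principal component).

Step 1 — characteristic polynomial p(λ) = det(λI - Sigma) = λ³ - tr·λ² + c_1·λ - det, where tr = trace, c_1 = sum of the principal 2×2 minors, det = det(Sigma):
  tr = 6 + 5 + 6 = 17,
  c_1 = (6·5 - (1)²) + (6·6 - (1)²) + (5·6 - (1)²) = 29 + 35 + 29 = 93,
  det = 6·(5·6 - (1)²) - (1)·((1)·6 - (1)·(1)) + (1)·((1)·(1) - 5·(1)) = 6·(29) - (1)·(5) + (1)·(-4) = 165.
  So p(λ) = λ³ - 17λ² + 93λ - 165.
Step 2 — look for an integer root (rational root theorem: any rational root is an integer divisor of 165). Testing λ = 5:
  p(5) = 125 - 425 + 465 - 165 = 0  ✓
  Dividing out (λ - 5): p(λ) = (λ - 5)(λ² - 12λ + 33).
Step 3 — remaining eigenvalues from the quadratic λ² - 12λ + 33 = 0:
  Δ = 12² - 4·33 = 144 - 132 = 12,  λ = (12 ± √12)/2 = (12 ± 3.4641)/2 ≈ 7.7321 or 4.2679.
  Sorted: λ_1 = 7.7321,  λ_2 = 5,  λ_3 = 4.2679  (check: sum = 17 = tr ✓).

Step 4 — unit eigenvector for λ_1 ≈ 7.7321: v spans the null space of (Sigma - λ_1 I), whose rows are
  r_1 = (-1.7321, 1, 1),  r_2 = (1, -2.7321, 1),  r_3 = (1, 1, -1.7321).
  v is orthogonal to every row, so take v ∝ r_1 × r_2 = ((1)·(1) - (1)·(-2.7321), (1)·(1) - (-1.7321)·(1), (-1.7321)·(-2.7321) - (1)·(1)) ≈ (3.7321, 2.7321, 3.7321).
  Let u = (3.7321, 2.7321, 3.7321).
  ||u|| = √((3.7321)² + (2.7321)² + (3.7321)²) = √(35.3205) ≈ 5.9431,  v_1 = u/||u|| ≈ (0.628, 0.4597, 0.628) (||v_1|| = 1).

λ_1 = 7.7321,  λ_2 = 5,  λ_3 = 4.2679;  v_1 ≈ (0.628, 0.4597, 0.628)


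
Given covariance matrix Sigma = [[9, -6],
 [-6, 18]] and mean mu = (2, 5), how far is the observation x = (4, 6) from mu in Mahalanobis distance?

Step 1 — centre the observation: (x - mu) = (2, 1).

Step 2 — invert Sigma. det(Sigma) = 9·18 - (-6)² = 126.
  Sigma^{-1} = (1/det) · [[d, -b], [-b, a]] = [[0.1429, 0.0476],
 [0.0476, 0.0714]].

Step 3 — form the quadratic (x - mu)^T · Sigma^{-1} · (x - mu):
  Sigma^{-1} · (x - mu) = (0.3333, 0.1667).
  (x - mu)^T · [Sigma^{-1} · (x - mu)] = (2)·(0.3333) + (1)·(0.1667) = 0.8333.

Step 4 — take square root: d = √(0.8333) ≈ 0.9129.

d(x, mu) = √(0.8333) ≈ 0.9129


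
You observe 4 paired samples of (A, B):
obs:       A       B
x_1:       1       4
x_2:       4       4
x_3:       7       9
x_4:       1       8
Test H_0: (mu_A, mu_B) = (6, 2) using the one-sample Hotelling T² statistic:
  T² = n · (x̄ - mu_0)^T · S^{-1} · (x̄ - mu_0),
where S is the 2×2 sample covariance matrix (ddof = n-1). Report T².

Step 1 — sample mean vector:
  mean(A) = (1 + 4 + 7 + 1) / 4 = 13/4 = 3.25
  mean(B) = (4 + 4 + 9 + 8) / 4 = 25/4 = 6.25
  x̄ = (3.25, 6.25),  deviation x̄ - mu_0 = (3.25, 6.25) - (6, 2) = (-2.75, 4.25).

Step 2 — sample covariance matrix, S[i,j] = (1/(n-1)) · Σ_k (x_{k,i} - mean_i) · (x_{k,j} - mean_j), divisor n-1 = 3:
  S[A,A] = ((-2.25)·(-2.25) + (0.75)·(0.75) + (3.75)·(3.75) + (-2.25)·(-2.25)) / 3 = 24.75/3 = 8.25
  S[A,B] = ((-2.25)·(-2.25) + (0.75)·(-2.25) + (3.75)·(2.75) + (-2.25)·(1.75)) / 3 = 9.75/3 = 3.25
  S[B,B] = ((-2.25)·(-2.25) + (-2.25)·(-2.25) + (2.75)·(2.75) + (1.75)·(1.75)) / 3 = 20.75/3 = 6.9167
  S = [[8.25, 3.25],
 [3.25, 6.9167]].

Step 3 — invert S. det(S) = 8.25·6.9167 - (3.25)² = 46.5.
  S^{-1} = (1/det) · [[d, -b], [-b, a]] = [[0.1487, -0.0699],
 [-0.0699, 0.1774]].

Step 4 — quadratic form (x̄ - mu_0)^T · S^{-1} · (x̄ - mu_0):
  S^{-1} · (x̄ - mu_0) = (-0.7061, 0.9462),
  (x̄ - mu_0)^T · [...] = (-2.75)·(-0.7061) + (4.25)·(0.9462) = 5.9633.

Step 5 — scale by n: T² = 4 · 5.9633 = 23.853.

T² ≈ 23.853


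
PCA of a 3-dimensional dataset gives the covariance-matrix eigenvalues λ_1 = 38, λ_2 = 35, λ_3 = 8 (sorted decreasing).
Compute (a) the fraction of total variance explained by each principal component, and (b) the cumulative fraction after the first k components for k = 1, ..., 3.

Step 1 — total variance = trace(Sigma) = Σ λ_i = 38 + 35 + 8 = 81.

Step 2 — fraction explained by component i = λ_i / Σ λ:
  PC1: 38/81 = 0.4691
  PC2: 35/81 = 0.4321
  PC3: 8/81 = 0.0988

Step 3 — cumulative fraction after k components = (λ_1 + ... + λ_k) / Σ λ:
  k = 1: 38/81 = 0.4691
  k = 2: (38 + 35)/81 = 73/81 = 0.9012
  k = 3: (38 + 35 + 8)/81 = 81/81 = 1

Summary (fraction, with percent):

explained: PC1 0.4691 (46.91%), PC2 0.4321 (43.21%), PC3 0.0988 (9.88%);  cumulative: 0.4691, 0.9012, 1


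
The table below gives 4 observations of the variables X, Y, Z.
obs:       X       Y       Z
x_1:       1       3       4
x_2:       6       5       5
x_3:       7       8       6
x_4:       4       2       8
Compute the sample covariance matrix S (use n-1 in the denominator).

Step 1 — column means:
  mean(X) = (1 + 6 + 7 + 4) / 4 = 18/4 = 4.5
  mean(Y) = (3 + 5 + 8 + 2) / 4 = 18/4 = 4.5
  mean(Z) = (4 + 5 + 6 + 8) / 4 = 23/4 = 5.75

Step 2 — sample covariance S[i,j] = (1/(n-1)) · Σ_k (x_{k,i} - mean_i) · (x_{k,j} - mean_j), with n-1 = 3.
  S[X,X] = ((-3.5)·(-3.5) + (1.5)·(1.5) + (2.5)·(2.5) + (-0.5)·(-0.5)) / 3 = 21/3 = 7
  S[X,Y] = ((-3.5)·(-1.5) + (1.5)·(0.5) + (2.5)·(3.5) + (-0.5)·(-2.5)) / 3 = 16/3 = 5.3333
  S[X,Z] = ((-3.5)·(-1.75) + (1.5)·(-0.75) + (2.5)·(0.25) + (-0.5)·(2.25)) / 3 = 4.5/3 = 1.5
  S[Y,Y] = ((-1.5)·(-1.5) + (0.5)·(0.5) + (3.5)·(3.5) + (-2.5)·(-2.5)) / 3 = 21/3 = 7
  S[Y,Z] = ((-1.5)·(-1.75) + (0.5)·(-0.75) + (3.5)·(0.25) + (-2.5)·(2.25)) / 3 = -2.5/3 = -0.8333
  S[Z,Z] = ((-1.75)·(-1.75) + (-0.75)·(-0.75) + (0.25)·(0.25) + (2.25)·(2.25)) / 3 = 8.75/3 = 2.9167

S is symmetric (S[j,i] = S[i,j]). Assembling:

S = [[7, 5.3333, 1.5],
 [5.3333, 7, -0.8333],
 [1.5, -0.8333, 2.9167]]


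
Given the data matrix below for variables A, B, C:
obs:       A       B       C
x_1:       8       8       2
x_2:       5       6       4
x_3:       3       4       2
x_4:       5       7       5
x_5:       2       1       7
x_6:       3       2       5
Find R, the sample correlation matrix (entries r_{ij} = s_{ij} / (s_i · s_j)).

Step 1 — column means:
  mean(A) = (8 + 5 + 3 + 5 + 2 + 3) / 6 = 26/6 = 4.3333
  mean(B) = (8 + 6 + 4 + 7 + 1 + 2) / 6 = 28/6 = 4.6667
  mean(C) = (2 + 4 + 2 + 5 + 7 + 5) / 6 = 25/6 = 4.1667

Step 2 — sample variances and covariances s[i,j] = (1/(n-1)) · Σ_k (x_{k,i} - mean_i) · (x_{k,j} - mean_j), with n-1 = 5:
  s[A,A] = ((3.6667)·(3.6667) + (0.6667)·(0.6667) + (-1.3333)·(-1.3333) + (0.6667)·(0.6667) + (-2.3333)·(-2.3333) + (-1.3333)·(-1.3333)) / 5 = 23.3333/5 = 4.6667
  s[A,B] = ((3.6667)·(3.3333) + (0.6667)·(1.3333) + (-1.3333)·(-0.6667) + (0.6667)·(2.3333) + (-2.3333)·(-3.6667) + (-1.3333)·(-2.6667)) / 5 = 27.6667/5 = 5.5333
  s[A,C] = ((3.6667)·(-2.1667) + (0.6667)·(-0.1667) + (-1.3333)·(-2.1667) + (0.6667)·(0.8333) + (-2.3333)·(2.8333) + (-1.3333)·(0.8333)) / 5 = -12.3333/5 = -2.4667
  s[B,B] = ((3.3333)·(3.3333) + (1.3333)·(1.3333) + (-0.6667)·(-0.6667) + (2.3333)·(2.3333) + (-3.6667)·(-3.6667) + (-2.6667)·(-2.6667)) / 5 = 39.3333/5 = 7.8667
  s[B,C] = ((3.3333)·(-2.1667) + (1.3333)·(-0.1667) + (-0.6667)·(-2.1667) + (2.3333)·(0.8333) + (-3.6667)·(2.8333) + (-2.6667)·(0.8333)) / 5 = -16.6667/5 = -3.3333
  s[C,C] = ((-2.1667)·(-2.1667) + (-0.1667)·(-0.1667) + (-2.1667)·(-2.1667) + (0.8333)·(0.8333) + (2.8333)·(2.8333) + (0.8333)·(0.8333)) / 5 = 18.8333/5 = 3.7667
  Sample standard deviations s_i = √(s[i,i]):
  s(A) = √(4.6667) = 2.1602
  s(B) = √(7.8667) = 2.8048
  s(C) = √(3.7667) = 1.9408

Step 3 — r_{ij} = s_{ij} / (s_i · s_j):
  r[A,A] = 1 (diagonal).
  r[A,B] = 5.5333 / (2.1602 · 2.8048) = 5.5333 / 6.059 = 0.9132
  r[A,C] = -2.4667 / (2.1602 · 1.9408) = -2.4667 / 4.1926 = -0.5883
  r[B,B] = 1 (diagonal).
  r[B,C] = -3.3333 / (2.8048 · 1.9408) = -3.3333 / 5.4434 = -0.6124
  r[C,C] = 1 (diagonal).

R is symmetric with unit diagonal. Assembling:

R = [[1, 0.9132, -0.5883],
 [0.9132, 1, -0.6124],
 [-0.5883, -0.6124, 1]]


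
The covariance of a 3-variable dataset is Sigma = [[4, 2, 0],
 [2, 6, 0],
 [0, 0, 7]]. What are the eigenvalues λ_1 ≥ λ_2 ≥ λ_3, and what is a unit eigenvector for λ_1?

Step 1 — characteristic polynomial p(λ) = det(λI - Sigma) = λ³ - tr·λ² + c_1·λ - det, where tr = trace, c_1 = sum of the principal 2×2 minors, det = det(Sigma):
  tr = 4 + 6 + 7 = 17,
  c_1 = (4·6 - (2)²) + (4·7 - (0)²) + (6·7 - (0)²) = 20 + 28 + 42 = 90,
  det = 4·(6·7 - (0)²) - (2)·((2)·7 - (0)·(0)) + (0)·((2)·(0) - 6·(0)) = 4·(42) - (2)·(14) + (0)·(0) = 140.
  So p(λ) = λ³ - 17λ² + 90λ - 140.
Step 2 — look for an integer root (rational root theorem: any rational root is an integer divisor of 140). Testing λ = 7:
  p(7) = 343 - 833 + 630 - 140 = 0  ✓
  Dividing out (λ - 7): p(λ) = (λ - 7)(λ² - 10λ + 20).
Step 3 — remaining eigenvalues from the quadratic λ² - 10λ + 20 = 0:
  Δ = 10² - 4·20 = 100 - 80 = 20,  λ = (10 ± √20)/2 = (10 ± 4.4721)/2 ≈ 7.2361 or 2.7639.
  Sorted: λ_1 = 7.2361,  λ_2 = 7,  λ_3 = 2.7639  (check: sum = 17 = tr ✓).

Step 4 — unit eigenvector for λ_1 ≈ 7.2361: v spans the null space of (Sigma - λ_1 I), whose rows are
  r_1 = (-3.2361, 2, 0),  r_2 = (2, -1.2361, 0),  r_3 = (0, 0, -0.2361).
  v is orthogonal to every row, so take v ∝ r_1 × r_3 = ((2)·(-0.2361) - (0)·(0), (0)·(0) - (-3.2361)·(-0.2361), (-3.2361)·(0) - (2)·(0)) ≈ (-0.4721, -0.7639, 0).
  Rescale (multiply by -1 so the first nonzero entry is positive): u = (0.4721, 0.7639, 0).
  ||u|| = √((0.4721)² + (0.7639)² + (0)²) = √(0.8065) ≈ 0.8981,  v_1 = u/||u|| ≈ (0.5257, 0.8507, 0) (||v_1|| = 1).

λ_1 = 7.2361,  λ_2 = 7,  λ_3 = 2.7639;  v_1 ≈ (0.5257, 0.8507, 0)


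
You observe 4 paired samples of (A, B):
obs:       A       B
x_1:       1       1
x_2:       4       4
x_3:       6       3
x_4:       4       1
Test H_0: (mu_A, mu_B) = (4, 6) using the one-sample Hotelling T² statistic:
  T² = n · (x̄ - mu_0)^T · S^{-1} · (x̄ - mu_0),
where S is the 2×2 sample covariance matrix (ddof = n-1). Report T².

Step 1 — sample mean vector:
  mean(A) = (1 + 4 + 6 + 4) / 4 = 15/4 = 3.75
  mean(B) = (1 + 4 + 3 + 1) / 4 = 9/4 = 2.25
  x̄ = (3.75, 2.25),  deviation x̄ - mu_0 = (3.75, 2.25) - (4, 6) = (-0.25, -3.75).

Step 2 — sample covariance matrix, S[i,j] = (1/(n-1)) · Σ_k (x_{k,i} - mean_i) · (x_{k,j} - mean_j), divisor n-1 = 3:
  S[A,A] = ((-2.75)·(-2.75) + (0.25)·(0.25) + (2.25)·(2.25) + (0.25)·(0.25)) / 3 = 12.75/3 = 4.25
  S[A,B] = ((-2.75)·(-1.25) + (0.25)·(1.75) + (2.25)·(0.75) + (0.25)·(-1.25)) / 3 = 5.25/3 = 1.75
  S[B,B] = ((-1.25)·(-1.25) + (1.75)·(1.75) + (0.75)·(0.75) + (-1.25)·(-1.25)) / 3 = 6.75/3 = 2.25
  S = [[4.25, 1.75],
 [1.75, 2.25]].

Step 3 — invert S. det(S) = 4.25·2.25 - (1.75)² = 6.5.
  S^{-1} = (1/det) · [[d, -b], [-b, a]] = [[0.3462, -0.2692],
 [-0.2692, 0.6538]].

Step 4 — quadratic form (x̄ - mu_0)^T · S^{-1} · (x̄ - mu_0):
  S^{-1} · (x̄ - mu_0) = (0.9231, -2.3846),
  (x̄ - mu_0)^T · [...] = (-0.25)·(0.9231) + (-3.75)·(-2.3846) = 8.7115.

Step 5 — scale by n: T² = 4 · 8.7115 = 34.8462.

T² ≈ 34.8462


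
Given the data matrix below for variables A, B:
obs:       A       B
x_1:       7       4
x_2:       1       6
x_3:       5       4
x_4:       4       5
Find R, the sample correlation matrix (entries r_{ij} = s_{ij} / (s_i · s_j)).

Step 1 — column means:
  mean(A) = (7 + 1 + 5 + 4) / 4 = 17/4 = 4.25
  mean(B) = (4 + 6 + 4 + 5) / 4 = 19/4 = 4.75

Step 2 — sample variances and covariances s[i,j] = (1/(n-1)) · Σ_k (x_{k,i} - mean_i) · (x_{k,j} - mean_j), with n-1 = 3:
  s[A,A] = ((2.75)·(2.75) + (-3.25)·(-3.25) + (0.75)·(0.75) + (-0.25)·(-0.25)) / 3 = 18.75/3 = 6.25
  s[A,B] = ((2.75)·(-0.75) + (-3.25)·(1.25) + (0.75)·(-0.75) + (-0.25)·(0.25)) / 3 = -6.75/3 = -2.25
  s[B,B] = ((-0.75)·(-0.75) + (1.25)·(1.25) + (-0.75)·(-0.75) + (0.25)·(0.25)) / 3 = 2.75/3 = 0.9167
  Sample standard deviations s_i = √(s[i,i]):
  s(A) = √(6.25) = 2.5
  s(B) = √(0.9167) = 0.9574

Step 3 — r_{ij} = s_{ij} / (s_i · s_j):
  r[A,A] = 1 (diagonal).
  r[A,B] = -2.25 / (2.5 · 0.9574) = -2.25 / 2.3936 = -0.94
  r[B,B] = 1 (diagonal).

R is symmetric with unit diagonal. Assembling:

R = [[1, -0.94],
 [-0.94, 1]]


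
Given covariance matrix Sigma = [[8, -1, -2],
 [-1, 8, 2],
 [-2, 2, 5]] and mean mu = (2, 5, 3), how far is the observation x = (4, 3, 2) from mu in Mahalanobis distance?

Step 1 — centre the observation: (x - mu) = (2, -2, -1).

Step 2 — invert Sigma (cofactor / det for 3×3, or solve directly):
  Sigma^{-1} = [[0.139, 0.0039, 0.0541],
 [0.0039, 0.139, -0.0541],
 [0.0541, -0.0541, 0.2432]].

Step 3 — form the quadratic (x - mu)^T · Sigma^{-1} · (x - mu):
  Sigma^{-1} · (x - mu) = (0.2162, -0.2162, -0.027).
  (x - mu)^T · [Sigma^{-1} · (x - mu)] = (2)·(0.2162) + (-2)·(-0.2162) + (-1)·(-0.027) = 0.8919.

Step 4 — take square root: d = √(0.8919) ≈ 0.9444.

d(x, mu) = √(0.8919) ≈ 0.9444


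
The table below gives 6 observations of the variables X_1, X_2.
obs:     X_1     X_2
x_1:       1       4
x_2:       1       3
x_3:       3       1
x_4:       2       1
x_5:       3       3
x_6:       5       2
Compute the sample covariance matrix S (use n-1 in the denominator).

Step 1 — column means:
  mean(X_1) = (1 + 1 + 3 + 2 + 3 + 5) / 6 = 15/6 = 2.5
  mean(X_2) = (4 + 3 + 1 + 1 + 3 + 2) / 6 = 14/6 = 2.3333

Step 2 — sample covariance S[i,j] = (1/(n-1)) · Σ_k (x_{k,i} - mean_i) · (x_{k,j} - mean_j), with n-1 = 5.
  S[X_1,X_1] = ((-1.5)·(-1.5) + (-1.5)·(-1.5) + (0.5)·(0.5) + (-0.5)·(-0.5) + (0.5)·(0.5) + (2.5)·(2.5)) / 5 = 11.5/5 = 2.3
  S[X_1,X_2] = ((-1.5)·(1.6667) + (-1.5)·(0.6667) + (0.5)·(-1.3333) + (-0.5)·(-1.3333) + (0.5)·(0.6667) + (2.5)·(-0.3333)) / 5 = -4/5 = -0.8
  S[X_2,X_2] = ((1.6667)·(1.6667) + (0.6667)·(0.6667) + (-1.3333)·(-1.3333) + (-1.3333)·(-1.3333) + (0.6667)·(0.6667) + (-0.3333)·(-0.3333)) / 5 = 7.3333/5 = 1.4667

S is symmetric (S[j,i] = S[i,j]). Assembling:

S = [[2.3, -0.8],
 [-0.8, 1.4667]]


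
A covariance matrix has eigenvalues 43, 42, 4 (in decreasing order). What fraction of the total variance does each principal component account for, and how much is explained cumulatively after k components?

Step 1 — total variance = trace(Sigma) = Σ λ_i = 43 + 42 + 4 = 89.

Step 2 — fraction explained by component i = λ_i / Σ λ:
  PC1: 43/89 = 0.4831
  PC2: 42/89 = 0.4719
  PC3: 4/89 = 0.0449

Step 3 — cumulative fraction after k components = (λ_1 + ... + λ_k) / Σ λ:
  k = 1: 43/89 = 0.4831
  k = 2: (43 + 42)/89 = 85/89 = 0.9551
  k = 3: (43 + 42 + 4)/89 = 89/89 = 1

Summary (fraction, with percent):

explained: PC1 0.4831 (48.31%), PC2 0.4719 (47.19%), PC3 0.0449 (4.49%);  cumulative: 0.4831, 0.9551, 1


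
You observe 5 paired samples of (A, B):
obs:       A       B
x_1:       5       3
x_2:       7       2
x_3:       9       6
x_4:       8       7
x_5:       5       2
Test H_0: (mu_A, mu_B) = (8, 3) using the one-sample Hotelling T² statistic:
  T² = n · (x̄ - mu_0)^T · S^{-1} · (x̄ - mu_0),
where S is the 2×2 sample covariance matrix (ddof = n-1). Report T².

Step 1 — sample mean vector:
  mean(A) = (5 + 7 + 9 + 8 + 5) / 5 = 34/5 = 6.8
  mean(B) = (3 + 2 + 6 + 7 + 2) / 5 = 20/5 = 4
  x̄ = (6.8, 4),  deviation x̄ - mu_0 = (6.8, 4) - (8, 3) = (-1.2, 1).

Step 2 — sample covariance matrix, S[i,j] = (1/(n-1)) · Σ_k (x_{k,i} - mean_i) · (x_{k,j} - mean_j), divisor n-1 = 4:
  S[A,A] = ((-1.8)·(-1.8) + (0.2)·(0.2) + (2.2)·(2.2) + (1.2)·(1.2) + (-1.8)·(-1.8)) / 4 = 12.8/4 = 3.2
  S[A,B] = ((-1.8)·(-1) + (0.2)·(-2) + (2.2)·(2) + (1.2)·(3) + (-1.8)·(-2)) / 4 = 13/4 = 3.25
  S[B,B] = ((-1)·(-1) + (-2)·(-2) + (2)·(2) + (3)·(3) + (-2)·(-2)) / 4 = 22/4 = 5.5
  S = [[3.2, 3.25],
 [3.25, 5.5]].

Step 3 — invert S. det(S) = 3.2·5.5 - (3.25)² = 7.0375.
  S^{-1} = (1/det) · [[d, -b], [-b, a]] = [[0.7815, -0.4618],
 [-0.4618, 0.4547]].

Step 4 — quadratic form (x̄ - mu_0)^T · S^{-1} · (x̄ - mu_0):
  S^{-1} · (x̄ - mu_0) = (-1.3996, 1.0089),
  (x̄ - mu_0)^T · [...] = (-1.2)·(-1.3996) + (1)·(1.0089) = 2.6885.

Step 5 — scale by n: T² = 5 · 2.6885 = 13.4423.

T² ≈ 13.4423


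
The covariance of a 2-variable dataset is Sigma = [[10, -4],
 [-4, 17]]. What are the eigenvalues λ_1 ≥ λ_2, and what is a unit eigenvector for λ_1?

Step 1 — characteristic polynomial of 2×2 Sigma:
  det(Sigma - λI) = λ² - trace · λ + det = 0.
  trace = 10 + 17 = 27, det = 10·17 - (-4)² = 154.
Step 2 — discriminant:
  Δ = trace² - 4·det = 729 - 616 = 113.
Step 3 — eigenvalues:
  λ = (trace ± √Δ)/2 = (27 ± 10.6301)/2,
  λ_1 = 18.8151,  λ_2 = 8.1849.

Step 4 — unit eigenvector for λ_1: solve (Sigma - λ_1 I)v = 0. First row:
  (10 - 18.8151)·v_x + (-4)·v_y = 0, i.e. (-8.8151)·v_x + (-4)·v_y = 0,
  so v ∝ (b, λ_1 - a) = (-4, 8.8151); multiply by -1 so the first entry is positive: u = (4, -8.8151).
  ||u|| = √((4)² + (-8.8151)²) = √(93.7055) ≈ 9.6802,
  v_1 = u/||u|| ≈ (0.4132, -0.9106) (||v_1|| = 1).

λ_1 = 18.8151,  λ_2 = 8.1849;  v_1 ≈ (0.4132, -0.9106)


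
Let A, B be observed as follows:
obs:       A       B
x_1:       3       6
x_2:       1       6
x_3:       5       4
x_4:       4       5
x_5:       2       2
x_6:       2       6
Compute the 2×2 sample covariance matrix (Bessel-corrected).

Step 1 — column means:
  mean(A) = (3 + 1 + 5 + 4 + 2 + 2) / 6 = 17/6 = 2.8333
  mean(B) = (6 + 6 + 4 + 5 + 2 + 6) / 6 = 29/6 = 4.8333

Step 2 — sample covariance S[i,j] = (1/(n-1)) · Σ_k (x_{k,i} - mean_i) · (x_{k,j} - mean_j), with n-1 = 5.
  S[A,A] = ((0.1667)·(0.1667) + (-1.8333)·(-1.8333) + (2.1667)·(2.1667) + (1.1667)·(1.1667) + (-0.8333)·(-0.8333) + (-0.8333)·(-0.8333)) / 5 = 10.8333/5 = 2.1667
  S[A,B] = ((0.1667)·(1.1667) + (-1.8333)·(1.1667) + (2.1667)·(-0.8333) + (1.1667)·(0.1667) + (-0.8333)·(-2.8333) + (-0.8333)·(1.1667)) / 5 = -2.1667/5 = -0.4333
  S[B,B] = ((1.1667)·(1.1667) + (1.1667)·(1.1667) + (-0.8333)·(-0.8333) + (0.1667)·(0.1667) + (-2.8333)·(-2.8333) + (1.1667)·(1.1667)) / 5 = 12.8333/5 = 2.5667

S is symmetric (S[j,i] = S[i,j]). Assembling:

S = [[2.1667, -0.4333],
 [-0.4333, 2.5667]]


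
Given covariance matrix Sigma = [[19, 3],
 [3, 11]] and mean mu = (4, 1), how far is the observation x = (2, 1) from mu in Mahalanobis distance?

Step 1 — centre the observation: (x - mu) = (-2, 0).

Step 2 — invert Sigma. det(Sigma) = 19·11 - (3)² = 200.
  Sigma^{-1} = (1/det) · [[d, -b], [-b, a]] = [[0.055, -0.015],
 [-0.015, 0.095]].

Step 3 — form the quadratic (x - mu)^T · Sigma^{-1} · (x - mu):
  Sigma^{-1} · (x - mu) = (-0.11, 0.03).
  (x - mu)^T · [Sigma^{-1} · (x - mu)] = (-2)·(-0.11) + (0)·(0.03) = 0.22.

Step 4 — take square root: d = √(0.22) ≈ 0.469.

d(x, mu) = √(0.22) ≈ 0.469


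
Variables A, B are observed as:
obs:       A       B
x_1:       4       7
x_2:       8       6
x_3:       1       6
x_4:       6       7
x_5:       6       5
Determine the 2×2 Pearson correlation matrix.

Step 1 — column means:
  mean(A) = (4 + 8 + 1 + 6 + 6) / 5 = 25/5 = 5
  mean(B) = (7 + 6 + 6 + 7 + 5) / 5 = 31/5 = 6.2

Step 2 — sample variances and covariances s[i,j] = (1/(n-1)) · Σ_k (x_{k,i} - mean_i) · (x_{k,j} - mean_j), with n-1 = 4:
  s[A,A] = ((-1)·(-1) + (3)·(3) + (-4)·(-4) + (1)·(1) + (1)·(1)) / 4 = 28/4 = 7
  s[A,B] = ((-1)·(0.8) + (3)·(-0.2) + (-4)·(-0.2) + (1)·(0.8) + (1)·(-1.2)) / 4 = -1/4 = -0.25
  s[B,B] = ((0.8)·(0.8) + (-0.2)·(-0.2) + (-0.2)·(-0.2) + (0.8)·(0.8) + (-1.2)·(-1.2)) / 4 = 2.8/4 = 0.7
  Sample standard deviations s_i = √(s[i,i]):
  s(A) = √(7) = 2.6458
  s(B) = √(0.7) = 0.8367

Step 3 — r_{ij} = s_{ij} / (s_i · s_j):
  r[A,A] = 1 (diagonal).
  r[A,B] = -0.25 / (2.6458 · 0.8367) = -0.25 / 2.2136 = -0.1129
  r[B,B] = 1 (diagonal).

R is symmetric with unit diagonal. Assembling:

R = [[1, -0.1129],
 [-0.1129, 1]]


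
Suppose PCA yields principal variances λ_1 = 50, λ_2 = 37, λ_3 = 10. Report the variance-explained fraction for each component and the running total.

Step 1 — total variance = trace(Sigma) = Σ λ_i = 50 + 37 + 10 = 97.

Step 2 — fraction explained by component i = λ_i / Σ λ:
  PC1: 50/97 = 0.5155
  PC2: 37/97 = 0.3814
  PC3: 10/97 = 0.1031

Step 3 — cumulative fraction after k components = (λ_1 + ... + λ_k) / Σ λ:
  k = 1: 50/97 = 0.5155
  k = 2: (50 + 37)/97 = 87/97 = 0.8969
  k = 3: (50 + 37 + 10)/97 = 97/97 = 1

Summary (fraction, with percent):

explained: PC1 0.5155 (51.55%), PC2 0.3814 (38.14%), PC3 0.1031 (10.31%);  cumulative: 0.5155, 0.8969, 1


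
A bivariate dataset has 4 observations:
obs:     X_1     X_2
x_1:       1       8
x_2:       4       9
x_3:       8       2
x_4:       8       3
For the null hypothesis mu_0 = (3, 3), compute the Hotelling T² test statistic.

Step 1 — sample mean vector:
  mean(X_1) = (1 + 4 + 8 + 8) / 4 = 21/4 = 5.25
  mean(X_2) = (8 + 9 + 2 + 3) / 4 = 22/4 = 5.5
  x̄ = (5.25, 5.5),  deviation x̄ - mu_0 = (5.25, 5.5) - (3, 3) = (2.25, 2.5).

Step 2 — sample covariance matrix, S[i,j] = (1/(n-1)) · Σ_k (x_{k,i} - mean_i) · (x_{k,j} - mean_j), divisor n-1 = 3:
  S[X_1,X_1] = ((-4.25)·(-4.25) + (-1.25)·(-1.25) + (2.75)·(2.75) + (2.75)·(2.75)) / 3 = 34.75/3 = 11.5833
  S[X_1,X_2] = ((-4.25)·(2.5) + (-1.25)·(3.5) + (2.75)·(-3.5) + (2.75)·(-2.5)) / 3 = -31.5/3 = -10.5
  S[X_2,X_2] = ((2.5)·(2.5) + (3.5)·(3.5) + (-3.5)·(-3.5) + (-2.5)·(-2.5)) / 3 = 37/3 = 12.3333
  S = [[11.5833, -10.5],
 [-10.5, 12.3333]].

Step 3 — invert S. det(S) = 11.5833·12.3333 - (-10.5)² = 32.6111.
  S^{-1} = (1/det) · [[d, -b], [-b, a]] = [[0.3782, 0.322],
 [0.322, 0.3552]].

Step 4 — quadratic form (x̄ - mu_0)^T · S^{-1} · (x̄ - mu_0):
  S^{-1} · (x̄ - mu_0) = (1.6559, 1.6124),
  (x̄ - mu_0)^T · [...] = (2.25)·(1.6559) + (2.5)·(1.6124) = 7.7568.

Step 5 — scale by n: T² = 4 · 7.7568 = 31.0273.

T² ≈ 31.0273
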